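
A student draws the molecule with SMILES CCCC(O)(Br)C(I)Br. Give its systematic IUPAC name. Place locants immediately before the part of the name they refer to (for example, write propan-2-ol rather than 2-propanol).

1,2-dibromo-1-iodopentan-2-ol

The longest carbon chain that includes the –OH group has 5 carbons, so the parent hydride is pentane.
The principal characteristic group is an alcohol (–OH), named with the suffix -ol.
Choose the numbering such that numbering from this end puts the hydroxyl group at C-2 rather than C-4.
With this numbering: the hydroxyl at C-2; bromo groups at C-1 and C-2; an iodo group at C-1.
Substituent prefixes are cited in alphabetical order (multiplying prefixes like di-/tri- are ignored for ordering).
Putting it together: 1,2-dibromo-1-iodopentan-2-ol.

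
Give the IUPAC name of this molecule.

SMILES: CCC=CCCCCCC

Counting along the main chain through the multiple bond gives 10 carbons: the parent is decane.
There is one C=C double bond, indicated by the ending -ene.
Choose the numbering such that numbering from this end puts the double bond at C-3 rather than C-7.
With this numbering: the double bond between C-3 and C-4.
The name is dec-3-ene.

dec-3-ene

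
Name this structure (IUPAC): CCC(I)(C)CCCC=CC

7-iodo-7-methylnon-2-ene

The longest chain bearing the multiple bond is 9 carbons long (nonane).
There is one C=C double bond, indicated by the ending -ene.
The numbering direction is chosen so that numbering from this end puts the double bond at C-2 rather than C-7.
This places the double bond between C-2 and C-3; an iodo group at C-7; a methyl group at C-7.
The substituents are ordered alphabetically, ignoring any di-/tri- multipliers.
Assembling the pieces gives 7-iodo-7-methylnon-2-ene.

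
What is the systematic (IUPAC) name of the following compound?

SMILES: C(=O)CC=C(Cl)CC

The longest carbon chain that includes the –CHO group and the multiple bond has 6 carbons, so the parent hydride is hexane.
The principal characteristic group is an aldehyde (terminal –CHO), named with the suffix -al.
The chain contains a C=C double bond, so the unsaturation ending is -ene.
The numbering direction is chosen so that the aldehyde carbon is C-1 by definition.
With this numbering: the double bond between C-3 and C-4; a chloro group at C-4.
The name is 4-chlorohex-3-enal.

4-chlorohex-3-enal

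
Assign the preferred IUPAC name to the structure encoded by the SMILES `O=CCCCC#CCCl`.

7-chlorohept-5-ynal

The longest chain bearing the –CHO group and the multiple bond is 7 carbons long (heptane).
The highest-priority functional group is an aldehyde (terminal –CHO), so the name ends in -al.
The chain contains a C≡C triple bond, so the unsaturation ending is -yne.
The numbering direction is chosen so that the aldehyde carbon is C-1 by definition.
With this numbering: the triple bond between C-5 and C-6; a chloro group at C-7.
Putting it together: 7-chlorohept-5-ynal.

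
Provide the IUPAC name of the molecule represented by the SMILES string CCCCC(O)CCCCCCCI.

12-iodododecan-5-ol

The longest chain bearing the –OH group is 12 carbons long (dodecane).
The principal characteristic group is an alcohol (–OH), named with the suffix -ol.
The numbering direction is chosen so that numbering from this end puts the hydroxyl group at C-5 rather than C-8.
This places the hydroxyl at C-5; an iodo group at C-12.
The name is 12-iodododecan-5-ol.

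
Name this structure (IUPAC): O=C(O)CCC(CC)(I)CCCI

4-ethyl-4,7-diiodoheptanoic acid

Counting along the main chain through the –COOH group gives 7 carbons: the parent is heptane.
A carboxylic acid (terminal –COOH) is the principal characteristic group, giving the suffix -oic acid.
The numbering direction is chosen so that the carboxylic acid carbon is C-1 by definition.
This places an ethyl group at C-4; iodo groups at C-4 and C-7.
Prefixes are listed alphabetically: ethyl, iodo.
The name is 4-ethyl-4,7-diiodoheptanoic acid.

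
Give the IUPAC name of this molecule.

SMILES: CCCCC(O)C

hexan-2-ol

The longest carbon chain that includes the –OH group has 6 carbons, so the parent hydride is hexane.
An alcohol (–OH) is the principal characteristic group, giving the suffix -ol.
The numbering direction is chosen so that numbering from this end puts the hydroxyl group at C-2 rather than C-5.
That gives the hydroxyl at C-2.
Assembling the pieces gives hexan-2-ol.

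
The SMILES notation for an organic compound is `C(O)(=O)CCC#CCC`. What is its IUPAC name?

hept-4-ynoic acid

The longest carbon chain that includes the –COOH group and the multiple bond has 7 carbons, so the parent hydride is heptane.
The principal characteristic group is a carboxylic acid (terminal –COOH), named with the suffix -oic acid.
There is one C≡C triple bond, indicated by the ending -yne.
The numbering direction is chosen so that the carboxylic acid carbon is C-1 by definition.
With this numbering: the triple bond between C-4 and C-5.
The name is hept-4-ynoic acid.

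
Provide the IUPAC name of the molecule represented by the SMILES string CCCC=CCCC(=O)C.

The longest carbon chain that includes the carbonyl and the multiple bond has 9 carbons, so the parent hydride is nonane.
A ketone (C=O on an internal carbon) is the principal characteristic group, giving the suffix -one.
The chain contains a C=C double bond, so the unsaturation ending is -ene.
Choose the numbering such that numbering from this end puts the carbonyl group at C-2 rather than C-8.
This places the carbonyl at C-2; the double bond between C-5 and C-6.
The name is non-5-en-2-one.

non-5-en-2-one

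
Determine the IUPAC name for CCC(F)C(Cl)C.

The longest carbon chain is 5 atoms: the parent is pentane.
Choose the numbering such that the substituent locant set {2,3} is lower than {3,4} at the first point of difference.
With this numbering: a chloro group at C-2; a fluoro group at C-3.
The substituents are ordered alphabetically, ignoring any di-/tri- multipliers.
Assembling the pieces gives 2-chloro-3-fluoropentane.

2-chloro-3-fluoropentane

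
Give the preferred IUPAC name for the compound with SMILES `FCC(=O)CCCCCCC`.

The longest carbon chain that includes the carbonyl has 9 carbons, so the parent hydride is nonane.
The highest-priority functional group is a ketone (C=O on an internal carbon), so the name ends in -one.
The numbering direction is chosen so that numbering from this end puts the carbonyl group at C-2 rather than C-8.
This places the carbonyl at C-2; a fluoro group at C-1.
Putting it together: 1-fluorononan-2-one.

1-fluorononan-2-one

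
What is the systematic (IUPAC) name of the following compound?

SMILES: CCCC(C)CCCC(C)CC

The longest carbon chain is 10 atoms: the parent is decane.
Choose the numbering such that the substituent locant set {3,7} is lower than {4,8} at the first point of difference.
That gives methyl groups at C-3 and C-7.
The name is 3,7-dimethyldecane.

3,7-dimethyldecane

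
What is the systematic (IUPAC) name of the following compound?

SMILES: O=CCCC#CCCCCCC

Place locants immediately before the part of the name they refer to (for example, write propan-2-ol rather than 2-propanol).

The longest chain bearing the –CHO group and the multiple bond is 11 carbons long (undecane).
An aldehyde (terminal –CHO) is the principal characteristic group, giving the suffix -al.
A C≡C triple bond in the chain gives the infix -yne-.
The numbering direction is chosen so that the aldehyde carbon is C-1 by definition.
This places the triple bond between C-4 and C-5.
Putting it together: undec-4-ynal.

undec-4-ynal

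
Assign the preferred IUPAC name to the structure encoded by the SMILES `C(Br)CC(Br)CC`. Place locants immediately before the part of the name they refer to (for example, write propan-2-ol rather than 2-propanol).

The parent chain contains 5 carbons (pentane).
Choose the numbering such that the substituent locant set {1,3} is lower than {3,5} at the first point of difference.
That gives bromo groups at C-1 and C-3.
Assembling the pieces gives 1,3-dibromopentane.

1,3-dibromopentane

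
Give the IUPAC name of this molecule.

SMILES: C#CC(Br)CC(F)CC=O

The longest carbon chain that includes the –CHO group and the multiple bond has 7 carbons, so the parent hydride is heptane.
An aldehyde (terminal –CHO) is the principal characteristic group, giving the suffix -al.
The chain contains a C≡C triple bond, so the unsaturation ending is -yne.
Number the chain so that the aldehyde carbon is C-1 by definition.
With this numbering: the triple bond between C-6 and C-7; a bromo group at C-5; a fluoro group at C-3.
Prefixes are listed alphabetically: bromo, fluoro.
Assembling the pieces gives 5-bromo-3-fluorohept-6-ynal.

5-bromo-3-fluorohept-6-ynal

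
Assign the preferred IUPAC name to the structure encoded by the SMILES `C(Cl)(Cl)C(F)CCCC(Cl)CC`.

The parent chain contains 8 carbons (octane).
Number the chain so that the substituent locant set {1,1,2,6} is lower than {3,7,8,8} at the first point of difference.
That gives chloro groups at C-1 (×2) and C-6; a fluoro group at C-2.
The substituents are ordered alphabetically, ignoring any di-/tri- multipliers.
Assembling the pieces gives 1,1,6-trichloro-2-fluorooctane.

1,1,6-trichloro-2-fluorooctane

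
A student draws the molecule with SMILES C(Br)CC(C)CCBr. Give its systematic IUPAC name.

1,5-dibromo-3-methylpentane

The longest carbon chain is 5 atoms: the parent is pentane.
The molecule is symmetric, so either numbering direction gives the same locants.
With this numbering: bromo groups at C-1 and C-5; a methyl group at C-3.
Substituent prefixes are cited in alphabetical order (multiplying prefixes like di-/tri- are ignored for ordering).
The name is 1,5-dibromo-3-methylpentane.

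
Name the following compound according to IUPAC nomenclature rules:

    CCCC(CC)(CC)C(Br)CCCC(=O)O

5-bromo-6,6-diethylnonanoic acid

The longest carbon chain that includes the –COOH group has 9 carbons, so the parent hydride is nonane.
A carboxylic acid (terminal –COOH) is the principal characteristic group, giving the suffix -oic acid.
The numbering direction is chosen so that the carboxylic acid carbon is C-1 by definition.
This places a bromo group at C-5; two ethyl groups at C-6.
Prefixes are listed alphabetically: bromo, ethyl.
Assembling the pieces gives 5-bromo-6,6-diethylnonanoic acid.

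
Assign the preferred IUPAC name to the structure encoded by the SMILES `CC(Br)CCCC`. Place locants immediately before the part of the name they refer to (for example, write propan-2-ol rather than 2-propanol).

The parent chain contains 6 carbons (hexane).
Choose the numbering such that the substituent locant set {2} is lower than {5} at the first point of difference.
With this numbering: a bromo group at C-2.
The name is 2-bromohexane.

2-bromohexane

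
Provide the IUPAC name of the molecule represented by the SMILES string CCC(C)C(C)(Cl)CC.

The longest continuous carbon chain has 6 atoms, so the parent hydride is hexane.
The numbering direction is chosen so that the substituent locant set {3,3,4} is lower than {3,4,4} at the first point of difference.
This places a chloro group at C-3; methyl groups at C-3 and C-4.
Prefixes are listed alphabetically: chloro, methyl.
Assembling the pieces gives 3-chloro-3,4-dimethylhexane.

3-chloro-3,4-dimethylhexane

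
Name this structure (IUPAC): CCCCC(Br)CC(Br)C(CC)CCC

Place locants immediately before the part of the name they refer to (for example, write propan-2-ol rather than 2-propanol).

5,7-dibromo-4-ethylundecane

The longest carbon chain is 11 atoms: the parent is undecane.
Choose the numbering such that the substituent locant set {4,5,7} is lower than {5,7,8} at the first point of difference.
That gives bromo groups at C-5 and C-7; an ethyl group at C-4.
The substituents are ordered alphabetically, ignoring any di-/tri- multipliers.
Putting it together: 5,7-dibromo-4-ethylundecane.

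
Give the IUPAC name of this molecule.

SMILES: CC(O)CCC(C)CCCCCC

5-methylundecan-2-ol

Counting along the main chain through the –OH group gives 11 carbons: the parent is undecane.
An alcohol (–OH) is the principal characteristic group, giving the suffix -ol.
Number the chain so that numbering from this end puts the hydroxyl group at C-2 rather than C-10.
That gives the hydroxyl at C-2; a methyl group at C-5.
Assembling the pieces gives 5-methylundecan-2-ol.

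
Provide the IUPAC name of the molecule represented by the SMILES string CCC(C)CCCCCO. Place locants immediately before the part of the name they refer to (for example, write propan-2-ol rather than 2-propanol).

6-methyloctan-1-ol

The longest carbon chain that includes the –OH group has 8 carbons, so the parent hydride is octane.
The highest-priority functional group is an alcohol (–OH), so the name ends in -ol.
Number the chain so that numbering from this end puts the hydroxyl group at C-1 rather than C-8.
This places the hydroxyl at C-1; a methyl group at C-6.
The name is 6-methyloctan-1-ol.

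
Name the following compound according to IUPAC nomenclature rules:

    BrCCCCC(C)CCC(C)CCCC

1-bromo-5,8-dimethyldodecane

The longest continuous carbon chain has 12 atoms, so the parent hydride is dodecane.
Number the chain so that the substituent locant set {1,5,8} is lower than {5,8,12} at the first point of difference.
With this numbering: a bromo group at C-1; methyl groups at C-5 and C-8.
Substituent prefixes are cited in alphabetical order (multiplying prefixes like di-/tri- are ignored for ordering).
Putting it together: 1-bromo-5,8-dimethyldodecane.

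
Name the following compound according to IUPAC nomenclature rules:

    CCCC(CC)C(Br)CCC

The longest carbon chain is 8 atoms: the parent is octane.
The numbering direction is chosen so that the locant sets are identical either way, so the alphabetically earlier bromo substituent takes the lower locant (4 rather than 5).
With this numbering: a bromo group at C-4; an ethyl group at C-5.
Substituent prefixes are cited in alphabetical order (multiplying prefixes like di-/tri- are ignored for ordering).
Putting it together: 4-bromo-5-ethyloctane.

4-bromo-5-ethyloctane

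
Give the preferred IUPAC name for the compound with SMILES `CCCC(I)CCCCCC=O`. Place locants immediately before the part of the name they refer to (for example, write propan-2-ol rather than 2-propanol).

7-iododecanal

Counting along the main chain through the –CHO group gives 10 carbons: the parent is decane.
An aldehyde (terminal –CHO) is the principal characteristic group, giving the suffix -al.
Choose the numbering such that the aldehyde carbon is C-1 by definition.
With this numbering: an iodo group at C-7.
The name is 7-iododecanal.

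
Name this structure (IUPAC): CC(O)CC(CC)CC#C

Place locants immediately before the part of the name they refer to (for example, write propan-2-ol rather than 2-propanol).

4-ethylhept-6-yn-2-ol

The longest carbon chain that includes the –OH group and the multiple bond has 7 carbons, so the parent hydride is heptane.
The highest-priority functional group is an alcohol (–OH), so the name ends in -ol.
There is one C≡C triple bond, indicated by the ending -yne.
The numbering direction is chosen so that numbering from this end puts the hydroxyl group at C-2 rather than C-6.
With this numbering: the hydroxyl at C-2; the triple bond between C-6 and C-7; an ethyl group at C-4.
Putting it together: 4-ethylhept-6-yn-2-ol.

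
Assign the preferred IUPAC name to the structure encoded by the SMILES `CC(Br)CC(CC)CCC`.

2-bromo-4-ethylheptane

The longest continuous carbon chain has 7 atoms, so the parent hydride is heptane.
The numbering direction is chosen so that the substituent locant set {2,4} is lower than {4,6} at the first point of difference.
That gives a bromo group at C-2; an ethyl group at C-4.
The substituents are ordered alphabetically, ignoring any di-/tri- multipliers.
Assembling the pieces gives 2-bromo-4-ethylheptane.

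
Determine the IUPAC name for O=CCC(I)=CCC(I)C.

The longest carbon chain that includes the –CHO group and the multiple bond has 7 carbons, so the parent hydride is heptane.
An aldehyde (terminal –CHO) is the principal characteristic group, giving the suffix -al.
There is one C=C double bond, indicated by the ending -ene.
Number the chain so that the aldehyde carbon is C-1 by definition.
That gives the double bond between C-3 and C-4; iodo groups at C-3 and C-6.
Putting it together: 3,6-diiodohept-3-enal.

3,6-diiodohept-3-enal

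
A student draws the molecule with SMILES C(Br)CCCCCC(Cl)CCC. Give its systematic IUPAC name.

1-bromo-7-chlorodecane

The longest continuous carbon chain has 10 atoms, so the parent hydride is decane.
Choose the numbering such that the substituent locant set {1,7} is lower than {4,10} at the first point of difference.
This places a bromo group at C-1; a chloro group at C-7.
The substituents are ordered alphabetically, ignoring any di-/tri- multipliers.
The name is 1-bromo-7-chlorodecane.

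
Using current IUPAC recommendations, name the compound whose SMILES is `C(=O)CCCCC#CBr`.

7-bromohept-6-ynal

The longest carbon chain that includes the –CHO group and the multiple bond has 7 carbons, so the parent hydride is heptane.
The highest-priority functional group is an aldehyde (terminal –CHO), so the name ends in -al.
A C≡C triple bond in the chain gives the infix -yne-.
Number the chain so that the aldehyde carbon is C-1 by definition.
That gives the triple bond between C-6 and C-7; a bromo group at C-7.
Assembling the pieces gives 7-bromohept-6-ynal.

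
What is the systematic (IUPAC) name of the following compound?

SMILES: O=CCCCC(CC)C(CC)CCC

The longest carbon chain that includes the –CHO group has 9 carbons, so the parent hydride is nonane.
The principal characteristic group is an aldehyde (terminal –CHO), named with the suffix -al.
The numbering direction is chosen so that the aldehyde carbon is C-1 by definition.
With this numbering: ethyl groups at C-5 and C-6.
Assembling the pieces gives 5,6-diethylnonanal.

5,6-diethylnonanal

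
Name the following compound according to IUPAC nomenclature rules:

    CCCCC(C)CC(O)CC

5-methylnonan-3-ol

Counting along the main chain through the –OH group gives 9 carbons: the parent is nonane.
An alcohol (–OH) is the principal characteristic group, giving the suffix -ol.
The numbering direction is chosen so that numbering from this end puts the hydroxyl group at C-3 rather than C-7.
That gives the hydroxyl at C-3; a methyl group at C-5.
Putting it together: 5-methylnonan-3-ol.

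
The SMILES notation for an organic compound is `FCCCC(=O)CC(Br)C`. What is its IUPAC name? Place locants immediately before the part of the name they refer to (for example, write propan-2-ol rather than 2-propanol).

6-bromo-1-fluoroheptan-4-one

The longest chain bearing the carbonyl is 7 carbons long (heptane).
The principal characteristic group is a ketone (C=O on an internal carbon), named with the suffix -one.
Choose the numbering such that the substituent locant set {1,6} is lower than {2,7} at the first point of difference.
That gives the carbonyl at C-4; a bromo group at C-6; a fluoro group at C-1.
The substituents are ordered alphabetically, ignoring any di-/tri- multipliers.
Putting it together: 6-bromo-1-fluoroheptan-4-one.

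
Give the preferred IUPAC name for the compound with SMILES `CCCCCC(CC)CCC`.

The longest carbon chain is 9 atoms: the parent is nonane.
Choose the numbering such that the substituent locant set {4} is lower than {6} at the first point of difference.
This places an ethyl group at C-4.
Putting it together: 4-ethylnonane.

4-ethylnonane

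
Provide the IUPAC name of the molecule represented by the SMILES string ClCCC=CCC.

Counting along the main chain through the multiple bond gives 6 carbons: the parent is hexane.
The chain contains a C=C double bond, so the unsaturation ending is -ene.
The numbering direction is chosen so that the substituent locant set {1} is lower than {6} at the first point of difference.
This places the double bond between C-3 and C-4; a chloro group at C-1.
The name is 1-chlorohex-3-ene.

1-chlorohex-3-ene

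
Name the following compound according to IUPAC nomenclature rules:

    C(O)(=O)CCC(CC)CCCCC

4-ethylnonanoic acid

Counting along the main chain through the –COOH group gives 9 carbons: the parent is nonane.
The highest-priority functional group is a carboxylic acid (terminal –COOH), so the name ends in -oic acid.
The numbering direction is chosen so that the carboxylic acid carbon is C-1 by definition.
With this numbering: an ethyl group at C-4.
Putting it together: 4-ethylnonanoic acid.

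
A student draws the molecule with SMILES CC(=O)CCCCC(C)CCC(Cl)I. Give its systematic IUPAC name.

The longest carbon chain that includes the carbonyl has 10 carbons, so the parent hydride is decane.
The highest-priority functional group is a ketone (C=O on an internal carbon), so the name ends in -one.
The numbering direction is chosen so that numbering from this end puts the carbonyl group at C-2 rather than C-9.
This places the carbonyl at C-2; a chloro group at C-10; an iodo group at C-10; a methyl group at C-7.
Prefixes are listed alphabetically: chloro, iodo, methyl.
The name is 10-chloro-10-iodo-7-methyldecan-2-one.

10-chloro-10-iodo-7-methyldecan-2-one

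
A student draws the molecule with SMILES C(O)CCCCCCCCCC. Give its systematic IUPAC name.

Counting along the main chain through the –OH group gives 11 carbons: the parent is undecane.
The principal characteristic group is an alcohol (–OH), named with the suffix -ol.
The numbering direction is chosen so that numbering from this end puts the hydroxyl group at C-1 rather than C-11.
With this numbering: the hydroxyl at C-1.
The name is undecan-1-ol.

undecan-1-ol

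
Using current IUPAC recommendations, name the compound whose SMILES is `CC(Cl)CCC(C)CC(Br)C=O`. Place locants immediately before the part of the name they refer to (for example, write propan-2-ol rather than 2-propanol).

2-bromo-7-chloro-4-methyloctanal

The longest chain bearing the –CHO group is 8 carbons long (octane).
An aldehyde (terminal –CHO) is the principal characteristic group, giving the suffix -al.
Choose the numbering such that the aldehyde carbon is C-1 by definition.
That gives a bromo group at C-2; a chloro group at C-7; a methyl group at C-4.
Prefixes are listed alphabetically: bromo, chloro, methyl.
The name is 2-bromo-7-chloro-4-methyloctanal.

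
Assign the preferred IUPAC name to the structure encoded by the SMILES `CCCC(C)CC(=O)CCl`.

The longest carbon chain that includes the carbonyl has 7 carbons, so the parent hydride is heptane.
The principal characteristic group is a ketone (C=O on an internal carbon), named with the suffix -one.
Number the chain so that numbering from this end puts the carbonyl group at C-2 rather than C-6.
This places the carbonyl at C-2; a chloro group at C-1; a methyl group at C-4.
Substituent prefixes are cited in alphabetical order (multiplying prefixes like di-/tri- are ignored for ordering).
Assembling the pieces gives 1-chloro-4-methylheptan-2-one.

1-chloro-4-methylheptan-2-one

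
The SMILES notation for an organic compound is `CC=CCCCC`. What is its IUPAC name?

hept-2-ene

Counting along the main chain through the multiple bond gives 7 carbons: the parent is heptane.
A C=C double bond in the chain gives the infix -ene-.
Number the chain so that numbering from this end puts the double bond at C-2 rather than C-5.
This places the double bond between C-2 and C-3.
The name is hept-2-ene.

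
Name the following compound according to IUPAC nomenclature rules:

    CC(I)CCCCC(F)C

2-fluoro-7-iodooctane

The longest continuous carbon chain has 8 atoms, so the parent hydride is octane.
Choose the numbering such that the locant sets are identical either way, so the alphabetically earlier fluoro substituent takes the lower locant (2 rather than 7).
This places a fluoro group at C-2; an iodo group at C-7.
The substituents are ordered alphabetically, ignoring any di-/tri- multipliers.
The name is 2-fluoro-7-iodooctane.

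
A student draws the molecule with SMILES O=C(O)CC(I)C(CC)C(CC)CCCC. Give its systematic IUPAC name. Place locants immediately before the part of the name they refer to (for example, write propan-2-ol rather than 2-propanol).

4,5-diethyl-3-iodononanoic acid

Counting along the main chain through the –COOH group gives 9 carbons: the parent is nonane.
The highest-priority functional group is a carboxylic acid (terminal –COOH), so the name ends in -oic acid.
The numbering direction is chosen so that the carboxylic acid carbon is C-1 by definition.
That gives ethyl groups at C-4 and C-5; an iodo group at C-3.
Prefixes are listed alphabetically: ethyl, iodo.
Putting it together: 4,5-diethyl-3-iodononanoic acid.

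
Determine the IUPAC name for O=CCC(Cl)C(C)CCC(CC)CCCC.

Counting along the main chain through the –CHO group gives 11 carbons: the parent is undecane.
An aldehyde (terminal –CHO) is the principal characteristic group, giving the suffix -al.
Choose the numbering such that the aldehyde carbon is C-1 by definition.
With this numbering: a chloro group at C-3; an ethyl group at C-7; a methyl group at C-4.
Substituent prefixes are cited in alphabetical order (multiplying prefixes like di-/tri- are ignored for ordering).
Putting it together: 3-chloro-7-ethyl-4-methylundecanal.

3-chloro-7-ethyl-4-methylundecanal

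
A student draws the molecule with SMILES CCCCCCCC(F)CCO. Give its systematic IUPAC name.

The longest carbon chain that includes the –OH group has 10 carbons, so the parent hydride is decane.
The highest-priority functional group is an alcohol (–OH), so the name ends in -ol.
Choose the numbering such that numbering from this end puts the hydroxyl group at C-1 rather than C-10.
This places the hydroxyl at C-1; a fluoro group at C-3.
The name is 3-fluorodecan-1-ol.

3-fluorodecan-1-ol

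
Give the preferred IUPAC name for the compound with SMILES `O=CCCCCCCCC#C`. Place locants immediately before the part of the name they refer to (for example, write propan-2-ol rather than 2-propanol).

The longest chain bearing the –CHO group and the multiple bond is 10 carbons long (decane).
The principal characteristic group is an aldehyde (terminal –CHO), named with the suffix -al.
There is one C≡C triple bond, indicated by the ending -yne.
The numbering direction is chosen so that the aldehyde carbon is C-1 by definition.
This places the triple bond between C-9 and C-10.
Putting it together: dec-9-ynal.

dec-9-ynal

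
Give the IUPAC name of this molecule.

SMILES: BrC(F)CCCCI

1-bromo-1-fluoro-5-iodopentane

The parent chain contains 5 carbons (pentane).
The numbering direction is chosen so that the substituent locant set {1,1,5} is lower than {1,5,5} at the first point of difference.
That gives a bromo group at C-1; a fluoro group at C-1; an iodo group at C-5.
Prefixes are listed alphabetically: bromo, fluoro, iodo.
Assembling the pieces gives 1-bromo-1-fluoro-5-iodopentane.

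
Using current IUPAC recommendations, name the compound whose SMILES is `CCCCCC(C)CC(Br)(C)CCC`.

The longest carbon chain is 11 atoms: the parent is undecane.
Choose the numbering such that the substituent locant set {4,4,6} is lower than {6,8,8} at the first point of difference.
This places a bromo group at C-4; methyl groups at C-4 and C-6.
The substituents are ordered alphabetically, ignoring any di-/tri- multipliers.
Putting it together: 4-bromo-4,6-dimethylundecane.

4-bromo-4,6-dimethylundecane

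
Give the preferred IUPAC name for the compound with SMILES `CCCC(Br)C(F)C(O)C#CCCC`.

Counting along the main chain through the –OH group and the multiple bond gives 11 carbons: the parent is undecane.
An alcohol (–OH) is the principal characteristic group, giving the suffix -ol.
A C≡C triple bond in the chain gives the infix -yne-.
The numbering direction is chosen so that numbering from this end puts the triple bond at C-4 rather than C-7.
With this numbering: the hydroxyl at C-6; the triple bond between C-4 and C-5; a bromo group at C-8; a fluoro group at C-7.
Prefixes are listed alphabetically: bromo, fluoro.
The name is 8-bromo-7-fluoroundec-4-yn-6-ol.

8-bromo-7-fluoroundec-4-yn-6-ol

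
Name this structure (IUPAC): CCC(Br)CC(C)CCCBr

1,6-dibromo-4-methyloctane

The parent chain contains 8 carbons (octane).
Number the chain so that the substituent locant set {1,4,6} is lower than {3,5,8} at the first point of difference.
That gives bromo groups at C-1 and C-6; a methyl group at C-4.
The substituents are ordered alphabetically, ignoring any di-/tri- multipliers.
Putting it together: 1,6-dibromo-4-methyloctane.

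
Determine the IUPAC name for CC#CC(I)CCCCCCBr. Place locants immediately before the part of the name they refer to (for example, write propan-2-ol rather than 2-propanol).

10-bromo-4-iododec-2-yne

The longest carbon chain that includes the multiple bond has 10 carbons, so the parent hydride is decane.
The chain contains a C≡C triple bond, so the unsaturation ending is -yne.
Choose the numbering such that numbering from this end puts the triple bond at C-2 rather than C-8.
With this numbering: the triple bond between C-2 and C-3; a bromo group at C-10; an iodo group at C-4.
The substituents are ordered alphabetically, ignoring any di-/tri- multipliers.
Assembling the pieces gives 10-bromo-4-iododec-2-yne.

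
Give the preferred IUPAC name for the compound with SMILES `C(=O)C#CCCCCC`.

The longest carbon chain that includes the –CHO group and the multiple bond has 8 carbons, so the parent hydride is octane.
The principal characteristic group is an aldehyde (terminal –CHO), named with the suffix -al.
A C≡C triple bond in the chain gives the infix -yne-.
Choose the numbering such that the aldehyde carbon is C-1 by definition.
This places the triple bond between C-2 and C-3.
Putting it together: oct-2-ynal.

oct-2-ynal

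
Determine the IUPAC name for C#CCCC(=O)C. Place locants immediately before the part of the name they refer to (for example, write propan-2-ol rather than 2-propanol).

hex-5-yn-2-one

The longest carbon chain that includes the carbonyl and the multiple bond has 6 carbons, so the parent hydride is hexane.
The highest-priority functional group is a ketone (C=O on an internal carbon), so the name ends in -one.
The chain contains a C≡C triple bond, so the unsaturation ending is -yne.
The numbering direction is chosen so that numbering from this end puts the carbonyl group at C-2 rather than C-5.
This places the carbonyl at C-2; the triple bond between C-5 and C-6.
Putting it together: hex-5-yn-2-one.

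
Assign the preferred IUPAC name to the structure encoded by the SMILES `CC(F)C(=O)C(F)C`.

Counting along the main chain through the carbonyl gives 5 carbons: the parent is pentane.
The highest-priority functional group is a ketone (C=O on an internal carbon), so the name ends in -one.
Numbering from either end gives identical locants here.
That gives the carbonyl at C-3; fluoro groups at C-2 and C-4.
The name is 2,4-difluoropentan-3-one.

2,4-difluoropentan-3-one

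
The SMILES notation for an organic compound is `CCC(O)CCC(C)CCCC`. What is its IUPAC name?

6-methyldecan-3-ol

Counting along the main chain through the –OH group gives 10 carbons: the parent is decane.
The principal characteristic group is an alcohol (–OH), named with the suffix -ol.
The numbering direction is chosen so that numbering from this end puts the hydroxyl group at C-3 rather than C-8.
With this numbering: the hydroxyl at C-3; a methyl group at C-6.
The name is 6-methyldecan-3-ol.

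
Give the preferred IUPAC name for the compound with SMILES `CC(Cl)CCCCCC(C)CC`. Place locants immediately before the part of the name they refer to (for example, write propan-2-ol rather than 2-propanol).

2-chloro-8-methyldecane

The longest carbon chain is 10 atoms: the parent is decane.
Choose the numbering such that the substituent locant set {2,8} is lower than {3,9} at the first point of difference.
This places a chloro group at C-2; a methyl group at C-8.
Substituent prefixes are cited in alphabetical order (multiplying prefixes like di-/tri- are ignored for ordering).
Assembling the pieces gives 2-chloro-8-methyldecane.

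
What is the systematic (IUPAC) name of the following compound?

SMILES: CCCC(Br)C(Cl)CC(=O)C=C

6-bromo-5-chloronon-1-en-3-one

The longest chain bearing the carbonyl and the multiple bond is 9 carbons long (nonane).
The principal characteristic group is a ketone (C=O on an internal carbon), named with the suffix -one.
A C=C double bond in the chain gives the infix -ene-.
The numbering direction is chosen so that numbering from this end puts the carbonyl group at C-3 rather than C-7.
With this numbering: the carbonyl at C-3; the double bond between C-1 and C-2; a bromo group at C-6; a chloro group at C-5.
The substituents are ordered alphabetically, ignoring any di-/tri- multipliers.
Putting it together: 6-bromo-5-chloronon-1-en-3-one.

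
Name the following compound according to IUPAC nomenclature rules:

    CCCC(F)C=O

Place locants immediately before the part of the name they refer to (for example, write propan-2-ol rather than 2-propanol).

The longest carbon chain that includes the –CHO group has 5 carbons, so the parent hydride is pentane.
The highest-priority functional group is an aldehyde (terminal –CHO), so the name ends in -al.
Choose the numbering such that the aldehyde carbon is C-1 by definition.
That gives a fluoro group at C-2.
Assembling the pieces gives 2-fluoropentanal.

2-fluoropentanal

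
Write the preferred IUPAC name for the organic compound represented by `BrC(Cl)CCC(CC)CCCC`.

The longest continuous carbon chain has 8 atoms, so the parent hydride is octane.
Choose the numbering such that the substituent locant set {1,1,4} is lower than {5,8,8} at the first point of difference.
That gives a bromo group at C-1; a chloro group at C-1; an ethyl group at C-4.
Prefixes are listed alphabetically: bromo, chloro, ethyl.
Putting it together: 1-bromo-1-chloro-4-ethyloctane.

1-bromo-1-chloro-4-ethyloctane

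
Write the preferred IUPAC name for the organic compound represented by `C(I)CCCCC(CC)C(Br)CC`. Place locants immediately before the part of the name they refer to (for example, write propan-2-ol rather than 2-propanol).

7-bromo-6-ethyl-1-iodononane

The longest carbon chain is 9 atoms: the parent is nonane.
The numbering direction is chosen so that the substituent locant set {1,6,7} is lower than {3,4,9} at the first point of difference.
That gives a bromo group at C-7; an ethyl group at C-6; an iodo group at C-1.
Prefixes are listed alphabetically: bromo, ethyl, iodo.
Assembling the pieces gives 7-bromo-6-ethyl-1-iodononane.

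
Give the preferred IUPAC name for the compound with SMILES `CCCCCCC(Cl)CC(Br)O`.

1-bromo-3-chlorononan-1-ol

The longest carbon chain that includes the –OH group has 9 carbons, so the parent hydride is nonane.
An alcohol (–OH) is the principal characteristic group, giving the suffix -ol.
Number the chain so that numbering from this end puts the hydroxyl group at C-1 rather than C-9.
That gives the hydroxyl at C-1; a bromo group at C-1; a chloro group at C-3.
Prefixes are listed alphabetically: bromo, chloro.
Putting it together: 1-bromo-3-chlorononan-1-ol.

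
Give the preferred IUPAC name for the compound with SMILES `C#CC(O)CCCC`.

hept-1-yn-3-ol

The longest carbon chain that includes the –OH group and the multiple bond has 7 carbons, so the parent hydride is heptane.
The highest-priority functional group is an alcohol (–OH), so the name ends in -ol.
A C≡C triple bond in the chain gives the infix -yne-.
The numbering direction is chosen so that numbering from this end puts the hydroxyl group at C-3 rather than C-5.
This places the hydroxyl at C-3; the triple bond between C-1 and C-2.
The name is hept-1-yn-3-ol.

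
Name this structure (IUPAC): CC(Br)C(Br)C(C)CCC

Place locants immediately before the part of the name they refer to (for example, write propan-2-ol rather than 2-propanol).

2,3-dibromo-4-methylheptane

The longest carbon chain is 7 atoms: the parent is heptane.
Choose the numbering such that the substituent locant set {2,3,4} is lower than {4,5,6} at the first point of difference.
This places bromo groups at C-2 and C-3; a methyl group at C-4.
Substituent prefixes are cited in alphabetical order (multiplying prefixes like di-/tri- are ignored for ordering).
Assembling the pieces gives 2,3-dibromo-4-methylheptane.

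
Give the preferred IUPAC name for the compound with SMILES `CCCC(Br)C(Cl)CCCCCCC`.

The parent chain contains 12 carbons (dodecane).
The numbering direction is chosen so that the substituent locant set {4,5} is lower than {8,9} at the first point of difference.
This places a bromo group at C-4; a chloro group at C-5.
The substituents are ordered alphabetically, ignoring any di-/tri- multipliers.
Assembling the pieces gives 4-bromo-5-chlorododecane.

4-bromo-5-chlorododecane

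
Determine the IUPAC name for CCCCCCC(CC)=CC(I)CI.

Counting along the main chain through the multiple bond gives 10 carbons: the parent is decane.
The chain contains a C=C double bond, so the unsaturation ending is -ene.
Number the chain so that numbering from this end puts the double bond at C-3 rather than C-7.
With this numbering: the double bond between C-3 and C-4; an ethyl group at C-4; iodo groups at C-1 and C-2.
Prefixes are listed alphabetically: ethyl, iodo.
Assembling the pieces gives 4-ethyl-1,2-diiododec-3-ene.

4-ethyl-1,2-diiododec-3-ene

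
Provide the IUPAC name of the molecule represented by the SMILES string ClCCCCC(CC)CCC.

1-chloro-5-ethyloctane

The parent chain contains 8 carbons (octane).
Number the chain so that the substituent locant set {1,5} is lower than {4,8} at the first point of difference.
This places a chloro group at C-1; an ethyl group at C-5.
Prefixes are listed alphabetically: chloro, ethyl.
The name is 1-chloro-5-ethyloctane.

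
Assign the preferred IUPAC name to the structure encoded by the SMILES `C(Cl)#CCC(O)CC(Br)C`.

6-bromo-1-chlorohept-1-yn-4-ol

The longest chain bearing the –OH group and the multiple bond is 7 carbons long (heptane).
The highest-priority functional group is an alcohol (–OH), so the name ends in -ol.
There is one C≡C triple bond, indicated by the ending -yne.
Number the chain so that numbering from this end puts the triple bond at C-1 rather than C-6.
With this numbering: the hydroxyl at C-4; the triple bond between C-1 and C-2; a bromo group at C-6; a chloro group at C-1.
Substituent prefixes are cited in alphabetical order (multiplying prefixes like di-/tri- are ignored for ordering).
Putting it together: 6-bromo-1-chlorohept-1-yn-4-ol.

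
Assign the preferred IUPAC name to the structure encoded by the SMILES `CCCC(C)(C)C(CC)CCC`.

5-ethyl-4,4-dimethyloctane

The longest continuous carbon chain has 8 atoms, so the parent hydride is octane.
Choose the numbering such that the substituent locant set {4,4,5} is lower than {4,5,5} at the first point of difference.
This places an ethyl group at C-5; two methyl groups at C-4.
Substituent prefixes are cited in alphabetical order (multiplying prefixes like di-/tri- are ignored for ordering).
The name is 5-ethyl-4,4-dimethyloctane.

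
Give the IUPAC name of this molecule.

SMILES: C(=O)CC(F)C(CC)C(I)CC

The longest carbon chain that includes the –CHO group has 7 carbons, so the parent hydride is heptane.
The principal characteristic group is an aldehyde (terminal –CHO), named with the suffix -al.
Number the chain so that the aldehyde carbon is C-1 by definition.
This places an ethyl group at C-4; a fluoro group at C-3; an iodo group at C-5.
Prefixes are listed alphabetically: ethyl, fluoro, iodo.
Putting it together: 4-ethyl-3-fluoro-5-iodoheptanal.

4-ethyl-3-fluoro-5-iodoheptanal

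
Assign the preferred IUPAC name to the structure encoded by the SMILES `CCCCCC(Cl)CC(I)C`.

4-chloro-2-iodononane

The longest continuous carbon chain has 9 atoms, so the parent hydride is nonane.
Number the chain so that the substituent locant set {2,4} is lower than {6,8} at the first point of difference.
With this numbering: a chloro group at C-4; an iodo group at C-2.
Substituent prefixes are cited in alphabetical order (multiplying prefixes like di-/tri- are ignored for ordering).
The name is 4-chloro-2-iodononane.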